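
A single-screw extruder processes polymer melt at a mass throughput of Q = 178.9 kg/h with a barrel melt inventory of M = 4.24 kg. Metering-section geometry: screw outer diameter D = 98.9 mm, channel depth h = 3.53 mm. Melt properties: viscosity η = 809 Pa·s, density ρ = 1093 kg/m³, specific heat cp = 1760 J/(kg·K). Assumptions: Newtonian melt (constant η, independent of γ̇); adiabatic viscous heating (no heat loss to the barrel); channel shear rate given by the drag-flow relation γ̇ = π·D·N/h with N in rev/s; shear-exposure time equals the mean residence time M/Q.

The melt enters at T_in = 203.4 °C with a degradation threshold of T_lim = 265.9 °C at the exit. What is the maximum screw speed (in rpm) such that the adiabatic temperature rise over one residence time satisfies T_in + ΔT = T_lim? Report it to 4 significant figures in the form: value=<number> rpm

value=28.45 rpm

Convert throughput: Q = 178.9 kg/h = 178.9/3600 = 0.0496944 kg/s
t_res = M / Q_s = 4.24 / 0.0496944 = 85.3214 s
Geometry in SI: D = 98.9 mm → 0.0989 m, h = 3.53 mm → 0.00353 m
ΔT_a = T_lim − T_in = 265.9 °C − 203.4 °C = 62.5 K
γ̇_max² = ΔT_a·ρ·cp / (η·t_res) = [62.5 × 1093 × 1760] / [809 × 85.3214] = 1741.83 s⁻²
Take the square root: γ̇_max = √(1741.83) = 41.7353 s⁻¹
Solve γ̇ = πDN/h for N: N_max = γ̇_max·h/(π·D) = 41.7353 × 0.00353 / (π × 0.0989) = 0.474167 rev/s = 28.45 rpm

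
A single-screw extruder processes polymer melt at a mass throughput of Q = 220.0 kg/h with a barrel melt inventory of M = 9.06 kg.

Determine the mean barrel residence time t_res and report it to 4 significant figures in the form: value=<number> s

Throughput in SI: Q_s = 220.0 kg/h ÷ 3600 s/h = 0.0611111 kg/s
t_res = M / Q_s = 9.06 ÷ 0.0611111 = 148.255 s

value=148.3 s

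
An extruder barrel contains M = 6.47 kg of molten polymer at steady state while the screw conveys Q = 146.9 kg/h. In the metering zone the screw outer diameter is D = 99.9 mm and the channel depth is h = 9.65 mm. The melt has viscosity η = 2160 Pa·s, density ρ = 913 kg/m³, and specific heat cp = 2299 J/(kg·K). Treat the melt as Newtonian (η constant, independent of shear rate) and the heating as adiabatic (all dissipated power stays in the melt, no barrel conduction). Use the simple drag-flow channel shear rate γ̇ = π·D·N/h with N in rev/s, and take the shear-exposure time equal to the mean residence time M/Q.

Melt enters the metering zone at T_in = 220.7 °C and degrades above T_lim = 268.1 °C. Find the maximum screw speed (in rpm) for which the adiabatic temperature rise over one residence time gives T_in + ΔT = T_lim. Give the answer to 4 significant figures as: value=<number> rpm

value=31.44 rpm

Throughput in SI: Q_s = 146.9 kg/h ÷ 3600 s/h = 0.0408056 kg/s
t_res = M / Q_s = 6.47 / 0.0408056 = 158.557 s
D = 99.9 mm = 0.0999 m;  h = 9.65 mm = 0.00965 m
Allowable rise: ΔT_a = T_lim − T_in = 268.1 − 220.7 = 47.4 K
γ̇_max² = ΔT_a·ρ·cp / (η·t_res) = [47.4 × 913 × 2299] / [2160 × 158.557] = 290.502 s⁻²
Take the square root: γ̇_max = √(290.502) = 17.0441 s⁻¹
Solve γ̇ = πDN/h for N: N_max = γ̇_max·h/(π·D) = 17.0441 × 0.00965 / (π × 0.0999) = 0.524067 rev/s = 31.444 rpm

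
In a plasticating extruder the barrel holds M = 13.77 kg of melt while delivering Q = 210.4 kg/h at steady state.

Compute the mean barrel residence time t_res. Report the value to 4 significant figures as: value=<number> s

value=235.6 s

Throughput in SI: Q_s = 210.4 kg/h ÷ 3600 s/h = 0.0584444 kg/s
t_res = M / Q_s = 13.77 / 0.0584444 = 235.608 s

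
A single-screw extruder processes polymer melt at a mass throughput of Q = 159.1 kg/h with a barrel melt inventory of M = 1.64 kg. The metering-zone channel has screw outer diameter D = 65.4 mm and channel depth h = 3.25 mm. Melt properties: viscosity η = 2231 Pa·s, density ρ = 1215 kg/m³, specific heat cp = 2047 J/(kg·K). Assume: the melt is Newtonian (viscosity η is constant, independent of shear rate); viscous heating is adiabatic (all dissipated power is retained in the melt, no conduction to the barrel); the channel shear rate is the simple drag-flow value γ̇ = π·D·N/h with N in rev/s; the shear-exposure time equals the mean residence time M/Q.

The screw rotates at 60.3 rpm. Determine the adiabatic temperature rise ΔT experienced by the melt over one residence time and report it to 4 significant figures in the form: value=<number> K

Convert throughput: Q = 159.1 kg/h = 159.1/3600 = 0.0441944 kg/s
t_res = M / Q_s = 1.64 / 0.0441944 = 37.1087 s
Geometry in metres: D = 65.4 mm → 0.0654 m, h = 3.25 mm → 0.00325 m; screw speed N = 60.3 rpm = 1.005 rev/s
γ̇ = π D N / h = (π)(0.0654)(1.005) / 0.00325 = 63.5346 s⁻¹
ΔT = η·γ̇²·t_res/(ρ·cp) = [2231 × 63.5346² × 37.1087] / [1215 × 2047] = 134.37 K

value=134.4 K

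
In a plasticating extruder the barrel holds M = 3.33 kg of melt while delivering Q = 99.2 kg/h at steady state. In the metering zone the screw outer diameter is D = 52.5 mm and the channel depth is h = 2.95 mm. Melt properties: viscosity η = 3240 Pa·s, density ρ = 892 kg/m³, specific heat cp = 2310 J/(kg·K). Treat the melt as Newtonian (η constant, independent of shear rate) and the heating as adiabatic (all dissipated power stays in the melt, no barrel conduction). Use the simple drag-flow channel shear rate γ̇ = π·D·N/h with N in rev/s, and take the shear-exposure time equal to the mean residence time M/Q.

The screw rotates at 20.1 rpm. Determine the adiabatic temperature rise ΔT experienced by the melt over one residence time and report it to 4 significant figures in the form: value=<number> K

Q_s = Q / 3600 = 99.2 / 3600 = 0.0275556 kg/s
t_res = M / Q_s = 3.33 ÷ 0.0275556 = 120.847 s
Geometry in metres: D = 52.5 mm → 0.0525 m, h = 2.95 mm → 0.00295 m; screw speed N = 20.1 rpm = 0.335 rev/s
γ̇ = π·D·N / h = π · 0.0525 · 0.335 / 0.00295 = 18.7297 s⁻¹
Adiabatic rise: ΔT = η γ̇² t_res / (ρ cp) = 3240·(18.7297)²·120.847 / (892·2310) = 66.6603 K

value=66.66 K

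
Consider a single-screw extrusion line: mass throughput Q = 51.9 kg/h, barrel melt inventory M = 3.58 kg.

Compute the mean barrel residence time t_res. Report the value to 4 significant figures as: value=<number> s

Convert throughput: Q = 51.9 kg/h = 51.9/3600 = 0.0144167 kg/s
t_res = M / Q_s = 3.58 ÷ 0.0144167 = 248.324 s

value=248.3 s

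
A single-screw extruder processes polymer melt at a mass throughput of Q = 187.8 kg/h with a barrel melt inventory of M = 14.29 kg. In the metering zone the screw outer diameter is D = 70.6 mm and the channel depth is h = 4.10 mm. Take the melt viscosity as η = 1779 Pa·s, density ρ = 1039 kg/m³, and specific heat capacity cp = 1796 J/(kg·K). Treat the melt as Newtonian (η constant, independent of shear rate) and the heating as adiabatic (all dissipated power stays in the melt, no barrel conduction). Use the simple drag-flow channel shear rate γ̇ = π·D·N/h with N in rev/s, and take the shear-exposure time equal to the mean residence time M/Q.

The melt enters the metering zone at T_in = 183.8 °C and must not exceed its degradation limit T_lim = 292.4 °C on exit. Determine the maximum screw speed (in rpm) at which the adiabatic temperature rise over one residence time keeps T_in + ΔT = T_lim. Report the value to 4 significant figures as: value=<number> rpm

Convert throughput: Q = 187.8 kg/h = 187.8/3600 = 0.0521667 kg/s
t_res = M / Q_s = 14.29 / 0.0521667 = 273.93 s
Geometry in SI: D = 70.6 mm → 0.0706 m, h = 4.10 mm → 0.0041 m
ΔT_a = T_lim − T_in = 292.4 − 183.8 = 108.6 K
γ̇_max² = ΔT_a·ρ·cp / (η·t_res) = [108.6 × 1039 × 1796] / [1779 × 273.93] = 415.85 s⁻²
γ̇_max = sqrt(415.85) = 20.3924 s⁻¹
N_max = γ̇_max·h / (π·D) = 20.3924 · 0.0041 / (π · 0.0706) = 0.376962 rev/s = 22.6177 rpm

value=22.62 rpm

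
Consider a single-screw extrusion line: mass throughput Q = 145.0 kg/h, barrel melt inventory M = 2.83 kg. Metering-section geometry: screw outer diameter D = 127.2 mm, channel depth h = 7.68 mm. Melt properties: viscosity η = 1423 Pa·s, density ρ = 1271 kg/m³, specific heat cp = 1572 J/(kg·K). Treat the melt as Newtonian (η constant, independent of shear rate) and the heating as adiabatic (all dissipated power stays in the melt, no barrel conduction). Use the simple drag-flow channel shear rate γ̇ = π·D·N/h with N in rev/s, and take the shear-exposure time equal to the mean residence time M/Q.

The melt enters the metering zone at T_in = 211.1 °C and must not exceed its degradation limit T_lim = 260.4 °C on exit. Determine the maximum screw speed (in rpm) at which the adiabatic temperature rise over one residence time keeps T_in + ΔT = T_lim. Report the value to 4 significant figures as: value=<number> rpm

Convert throughput: Q = 145.0 kg/h = 145.0/3600 = 0.0402778 kg/s
t_res = M / Q_s = 2.83 ÷ 0.0402778 = 70.2621 s
Geometry in SI: D = 127.2 mm → 0.1272 m, h = 7.68 mm → 0.00768 m
ΔT_a = T_lim − T_in = 260.4 °C − 211.1 °C = 49.3 K
γ̇_max² = ΔT_a·ρ·cp / (η·t_res) = [49.3 × 1271 × 1572] / [1423 × 70.2621] = 985.188 s⁻²
γ̇_max = √985.188 = 31.3877 s⁻¹
N_max = γ̇_max·h / (π·D) = 31.3877 · 0.00768 / (π · 0.1272) = 0.603231 rev/s = 36.1939 rpm

value=36.19 rpm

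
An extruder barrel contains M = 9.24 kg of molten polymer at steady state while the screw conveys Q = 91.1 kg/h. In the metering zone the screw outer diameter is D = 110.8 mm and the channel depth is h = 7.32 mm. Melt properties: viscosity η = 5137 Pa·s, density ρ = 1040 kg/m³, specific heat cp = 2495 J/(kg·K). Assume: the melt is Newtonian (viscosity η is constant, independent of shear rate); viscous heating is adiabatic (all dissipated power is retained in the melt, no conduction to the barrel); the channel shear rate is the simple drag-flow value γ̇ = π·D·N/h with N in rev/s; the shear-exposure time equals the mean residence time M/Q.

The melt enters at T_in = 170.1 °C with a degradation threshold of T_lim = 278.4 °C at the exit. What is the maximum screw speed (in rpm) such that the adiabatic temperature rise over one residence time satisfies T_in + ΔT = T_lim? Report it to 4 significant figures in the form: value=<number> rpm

value=15.44 rpm

Throughput in SI: Q_s = 91.1 kg/h ÷ 3600 s/h = 0.0253056 kg/s
t_res = M / Q_s = 9.24 ÷ 0.0253056 = 365.137 s
Convert to metres: D = 0.1108 m, h = 0.00732 m
ΔT_a = T_lim − T_in = 278.4 °C − 170.1 °C = 108.3 K
Invert ΔT = ηγ̇²t_res/(ρcp) for γ̇: γ̇_max² = ΔT_a ρ cp / (η t_res) = 108.3·1040·2495 / (5137·365.137) = 149.819 s⁻²
Take the square root: γ̇_max = √(149.819) = 12.2401 s⁻¹
Solve γ̇ = πDN/h for N: N_max = γ̇_max·h/(π·D) = 12.2401 × 0.00732 / (π × 0.1108) = 0.257398 rev/s = 15.4439 rpm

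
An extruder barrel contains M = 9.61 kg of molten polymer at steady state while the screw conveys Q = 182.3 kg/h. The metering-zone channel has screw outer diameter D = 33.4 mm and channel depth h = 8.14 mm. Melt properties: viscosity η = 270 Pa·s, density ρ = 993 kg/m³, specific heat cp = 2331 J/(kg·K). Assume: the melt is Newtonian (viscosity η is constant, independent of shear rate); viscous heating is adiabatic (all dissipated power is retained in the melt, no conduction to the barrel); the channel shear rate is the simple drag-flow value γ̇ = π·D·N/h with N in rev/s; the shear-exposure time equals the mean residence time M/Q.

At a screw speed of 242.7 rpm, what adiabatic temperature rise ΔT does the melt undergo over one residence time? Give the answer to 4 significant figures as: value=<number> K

Throughput in SI: Q_s = 182.3 kg/h ÷ 3600 s/h = 0.0506389 kg/s
t_res = M / Q_s = 9.61 / 0.0506389 = 189.775 s
D = 33.4 mm = 0.0334 m;  h = 8.14 mm = 0.00814 m;  N = 242.7 rpm / 60 = 4.045 rev/s
γ̇ = π D N / h = (π)(0.0334)(4.045) / 0.00814 = 52.1423 s⁻¹
ΔT = η·γ̇²·t_res / (ρ·cp) = 270 · (52.1423)² · 189.775 / (993 · 2331) = 60.1856 K

value=60.19 K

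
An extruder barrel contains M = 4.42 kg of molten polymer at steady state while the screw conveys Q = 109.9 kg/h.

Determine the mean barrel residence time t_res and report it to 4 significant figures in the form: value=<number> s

Convert throughput: Q = 109.9 kg/h = 109.9/3600 = 0.0305278 kg/s
Mean residence time: t_res = M/Q_s = 4.42 kg / 0.0305278 kg/s = 144.786 s

value=144.8 s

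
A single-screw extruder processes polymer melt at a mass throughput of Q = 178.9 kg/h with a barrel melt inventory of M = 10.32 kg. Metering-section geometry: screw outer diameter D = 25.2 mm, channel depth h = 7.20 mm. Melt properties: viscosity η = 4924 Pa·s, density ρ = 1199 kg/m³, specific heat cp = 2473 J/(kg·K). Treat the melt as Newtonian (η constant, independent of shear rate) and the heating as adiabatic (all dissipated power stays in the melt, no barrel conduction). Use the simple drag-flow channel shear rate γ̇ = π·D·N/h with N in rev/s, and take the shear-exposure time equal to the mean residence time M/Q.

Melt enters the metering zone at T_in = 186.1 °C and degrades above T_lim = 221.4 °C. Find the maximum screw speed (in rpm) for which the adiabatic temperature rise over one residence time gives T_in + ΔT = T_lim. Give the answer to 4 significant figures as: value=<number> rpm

Convert throughput: Q = 178.9 kg/h = 178.9/3600 = 0.0496944 kg/s
t_res = M / Q_s = 10.32 ÷ 0.0496944 = 207.669 s
Convert to metres: D = 0.0252 m, h = 0.0072 m
Allowable rise: ΔT_a = T_lim − T_in = 221.4 − 186.1 = 35.3 K
γ̇_max² = ΔT_a·ρ·cp/(η·t_res) = 35.3·1199·2473/(4924·207.669) = 102.359 s⁻²
γ̇_max = sqrt(102.359) = 10.1173 s⁻¹
N_max = γ̇_max h / (πD) = 10.1173·0.0072/(π·0.0252) = 0.920124 rev/s → ×60 = 55.2074 rpm

value=55.21 rpm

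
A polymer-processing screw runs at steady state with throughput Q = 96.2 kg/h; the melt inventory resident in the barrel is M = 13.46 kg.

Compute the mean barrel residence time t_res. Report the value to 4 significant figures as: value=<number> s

value=503.7 s

Convert throughput: Q = 96.2 kg/h = 96.2/3600 = 0.0267222 kg/s
t_res = M / Q_s = 13.46 ÷ 0.0267222 = 503.701 s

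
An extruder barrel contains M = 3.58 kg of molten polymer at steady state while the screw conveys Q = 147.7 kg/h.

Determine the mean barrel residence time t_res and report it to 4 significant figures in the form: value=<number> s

Q_s = Q / 3600 = 147.7 / 3600 = 0.0410278 kg/s
t_res = M / Q_s = 3.58 / 0.0410278 = 87.258 s

value=87.26 s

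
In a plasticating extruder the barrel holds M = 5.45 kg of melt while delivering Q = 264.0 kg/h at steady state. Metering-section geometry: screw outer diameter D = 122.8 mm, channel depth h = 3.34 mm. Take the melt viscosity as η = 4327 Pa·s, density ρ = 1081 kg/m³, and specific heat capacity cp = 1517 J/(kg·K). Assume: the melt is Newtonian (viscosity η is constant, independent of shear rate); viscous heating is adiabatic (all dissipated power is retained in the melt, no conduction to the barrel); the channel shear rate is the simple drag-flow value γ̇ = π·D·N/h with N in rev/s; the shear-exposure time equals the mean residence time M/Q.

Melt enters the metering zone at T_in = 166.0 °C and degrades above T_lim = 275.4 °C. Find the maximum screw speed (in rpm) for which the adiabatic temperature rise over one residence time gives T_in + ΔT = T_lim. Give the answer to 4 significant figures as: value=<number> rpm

value=12.27 rpm

Convert throughput: Q = 264.0 kg/h = 264.0/3600 = 0.0733333 kg/s
t_res = M / Q_s = 5.45 ÷ 0.0733333 = 74.3182 s
D = 122.8 mm = 0.1228 m;  h = 3.34 mm = 0.00334 m
Allowable rise: ΔT_a = T_lim − T_in = 275.4 − 166.0 = 109.4 K
γ̇_max² = ΔT_a·ρ·cp/(η·t_res) = 109.4·1081·1517/(4327·74.3182) = 557.887 s⁻²
γ̇_max = sqrt(557.887) = 23.6196 s⁻¹
Solve γ̇ = πDN/h for N: N_max = γ̇_max·h/(π·D) = 23.6196 × 0.00334 / (π × 0.1228) = 0.20449 rev/s = 12.2694 rpm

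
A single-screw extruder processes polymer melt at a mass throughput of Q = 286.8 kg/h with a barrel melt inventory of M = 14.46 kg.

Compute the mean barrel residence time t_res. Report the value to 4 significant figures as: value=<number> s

Throughput in SI: Q_s = 286.8 kg/h ÷ 3600 s/h = 0.0796667 kg/s
Mean residence time: t_res = M/Q_s = 14.46 kg / 0.0796667 kg/s = 181.506 s

value=181.5 s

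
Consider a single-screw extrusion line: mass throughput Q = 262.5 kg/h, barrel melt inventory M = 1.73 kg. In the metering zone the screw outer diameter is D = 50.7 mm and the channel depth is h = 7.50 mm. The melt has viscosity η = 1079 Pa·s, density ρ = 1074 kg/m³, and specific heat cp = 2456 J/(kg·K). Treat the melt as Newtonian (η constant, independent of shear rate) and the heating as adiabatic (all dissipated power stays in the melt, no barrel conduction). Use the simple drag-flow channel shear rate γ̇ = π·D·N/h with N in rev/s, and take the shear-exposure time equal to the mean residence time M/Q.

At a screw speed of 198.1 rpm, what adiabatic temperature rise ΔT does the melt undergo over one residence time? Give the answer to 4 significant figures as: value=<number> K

value=47.72 K

Throughput in SI: Q_s = 262.5 kg/h ÷ 3600 s/h = 0.0729167 kg/s
t_res = M / Q_s = 1.73 / 0.0729167 = 23.7257 s
D = 50.7 mm = 0.0507 m;  h = 7.50 mm = 0.0075 m;  N = 198.1 rpm / 60 = 3.30167 rev/s
γ̇ = π D N / h = (π)(0.0507)(3.30167) / 0.0075 = 70.118 s⁻¹
ΔT = η·γ̇²·t_res/(ρ·cp) = [1079 × 70.118² × 23.7257] / [1074 × 2456] = 47.7164 K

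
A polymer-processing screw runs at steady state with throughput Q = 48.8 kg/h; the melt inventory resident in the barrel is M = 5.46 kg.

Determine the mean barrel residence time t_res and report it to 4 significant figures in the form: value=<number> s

value=402.8 s

Throughput in SI: Q_s = 48.8 kg/h ÷ 3600 s/h = 0.0135556 kg/s
t_res = M / Q_s = 5.46 ÷ 0.0135556 = 402.787 s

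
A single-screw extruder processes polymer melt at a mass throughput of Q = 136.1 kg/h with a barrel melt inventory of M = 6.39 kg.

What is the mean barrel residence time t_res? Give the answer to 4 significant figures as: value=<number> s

value=169.0 s

Throughput in SI: Q_s = 136.1 kg/h ÷ 3600 s/h = 0.0378056 kg/s
t_res = M / Q_s = 6.39 / 0.0378056 = 169.023 s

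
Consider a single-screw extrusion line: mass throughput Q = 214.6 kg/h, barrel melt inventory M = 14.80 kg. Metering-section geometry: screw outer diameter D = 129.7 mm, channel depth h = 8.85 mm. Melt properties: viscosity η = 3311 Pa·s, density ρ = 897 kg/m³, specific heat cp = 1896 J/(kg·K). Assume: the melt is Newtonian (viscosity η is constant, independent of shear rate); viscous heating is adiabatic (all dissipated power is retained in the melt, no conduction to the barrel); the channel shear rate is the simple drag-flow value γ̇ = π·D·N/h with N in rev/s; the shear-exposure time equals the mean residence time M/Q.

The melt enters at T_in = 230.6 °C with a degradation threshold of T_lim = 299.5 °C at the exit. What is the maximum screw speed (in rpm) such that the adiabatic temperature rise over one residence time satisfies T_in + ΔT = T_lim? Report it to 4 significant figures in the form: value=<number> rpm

value=15.56 rpm

Throughput in SI: Q_s = 214.6 kg/h ÷ 3600 s/h = 0.0596111 kg/s
t_res = M / Q_s = 14.80 ÷ 0.0596111 = 248.276 s
Convert to metres: D = 0.1297 m, h = 0.00885 m
ΔT_a = T_lim − T_in = 299.5 − 230.6 = 68.9 K
γ̇_max² = ΔT_a·ρ·cp/(η·t_res) = 68.9·897·1896/(3311·248.276) = 142.546 s⁻²
γ̇_max = √142.546 = 11.9393 s⁻¹
N_max = γ̇_max·h / (π·D) = 11.9393 · 0.00885 / (π · 0.1297) = 0.259317 rev/s = 15.559 rpm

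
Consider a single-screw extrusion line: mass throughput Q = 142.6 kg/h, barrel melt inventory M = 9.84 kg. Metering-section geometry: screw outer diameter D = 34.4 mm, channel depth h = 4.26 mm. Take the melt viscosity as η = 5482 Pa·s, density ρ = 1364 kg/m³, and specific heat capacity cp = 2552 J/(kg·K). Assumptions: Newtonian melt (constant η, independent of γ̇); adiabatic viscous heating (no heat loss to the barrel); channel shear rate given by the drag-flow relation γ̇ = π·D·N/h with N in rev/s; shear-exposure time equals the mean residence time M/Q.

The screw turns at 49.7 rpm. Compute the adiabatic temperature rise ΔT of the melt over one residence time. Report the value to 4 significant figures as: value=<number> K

value=172.8 K

Q_s = Q / 3600 = 142.6 / 3600 = 0.0396111 kg/s
t_res = M / Q_s = 9.84 ÷ 0.0396111 = 248.415 s
Convert to SI: D = 0.0344 m, h = 0.00426 m, N = 49.7/60 = 0.828333 rev/s
γ̇ = π D N / h = (π)(0.0344)(0.828333) / 0.00426 = 21.0138 s⁻¹
ΔT = η·γ̇²·t_res/(ρ·cp) = [5482 × 21.0138² × 248.415] / [1364 × 2552] = 172.755 K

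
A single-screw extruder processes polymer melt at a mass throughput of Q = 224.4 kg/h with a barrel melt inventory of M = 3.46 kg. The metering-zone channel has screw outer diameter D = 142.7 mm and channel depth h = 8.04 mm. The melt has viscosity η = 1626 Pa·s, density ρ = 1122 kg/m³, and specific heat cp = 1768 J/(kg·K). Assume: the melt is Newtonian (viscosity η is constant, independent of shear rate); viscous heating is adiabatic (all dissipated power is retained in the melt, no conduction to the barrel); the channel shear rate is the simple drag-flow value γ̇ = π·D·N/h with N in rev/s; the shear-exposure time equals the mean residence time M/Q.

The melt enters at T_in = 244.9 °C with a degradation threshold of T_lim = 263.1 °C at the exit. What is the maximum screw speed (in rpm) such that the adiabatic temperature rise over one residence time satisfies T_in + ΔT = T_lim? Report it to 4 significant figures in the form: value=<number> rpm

Convert throughput: Q = 224.4 kg/h = 224.4/3600 = 0.0623333 kg/s
t_res = M / Q_s = 3.46 ÷ 0.0623333 = 55.508 s
Convert to metres: D = 0.1427 m, h = 0.00804 m
Allowable rise: ΔT_a = T_lim − T_in = 263.1 − 244.9 = 18.2 K
γ̇_max² = ΔT_a·ρ·cp/(η·t_res) = 18.2·1122·1768/(1626·55.508) = 400.009 s⁻²
Take the square root: γ̇_max = √(400.009) = 20.0002 s⁻¹
Solve γ̇ = πDN/h for N: N_max = γ̇_max·h/(π·D) = 20.0002 × 0.00804 / (π × 0.1427) = 0.358688 rev/s = 21.5213 rpm

value=21.52 rpm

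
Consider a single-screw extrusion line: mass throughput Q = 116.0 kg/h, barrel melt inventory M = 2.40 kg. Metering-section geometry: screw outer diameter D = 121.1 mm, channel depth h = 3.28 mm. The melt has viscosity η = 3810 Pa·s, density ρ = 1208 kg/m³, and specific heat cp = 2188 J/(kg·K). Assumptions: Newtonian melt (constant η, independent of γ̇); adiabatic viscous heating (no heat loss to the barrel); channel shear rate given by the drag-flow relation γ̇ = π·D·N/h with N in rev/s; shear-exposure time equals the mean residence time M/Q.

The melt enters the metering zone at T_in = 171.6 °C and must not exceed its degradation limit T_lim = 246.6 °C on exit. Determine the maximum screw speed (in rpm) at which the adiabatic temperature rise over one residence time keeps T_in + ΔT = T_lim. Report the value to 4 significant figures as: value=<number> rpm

Throughput in SI: Q_s = 116.0 kg/h ÷ 3600 s/h = 0.0322222 kg/s
t_res = M / Q_s = 2.40 ÷ 0.0322222 = 74.4828 s
Geometry in SI: D = 121.1 mm → 0.1211 m, h = 3.28 mm → 0.00328 m
ΔT_a = T_lim − T_in = 246.6 − 171.6 = 75 K
γ̇_max² = ΔT_a·ρ·cp/(η·t_res) = 75·1208·2188/(3810·74.4828) = 698.546 s⁻²
γ̇_max = sqrt(698.546) = 26.43 s⁻¹
N_max = γ̇_max h / (πD) = 26.43·0.00328/(π·0.1211) = 0.227865 rev/s → ×60 = 13.6719 rpm

value=13.67 rpm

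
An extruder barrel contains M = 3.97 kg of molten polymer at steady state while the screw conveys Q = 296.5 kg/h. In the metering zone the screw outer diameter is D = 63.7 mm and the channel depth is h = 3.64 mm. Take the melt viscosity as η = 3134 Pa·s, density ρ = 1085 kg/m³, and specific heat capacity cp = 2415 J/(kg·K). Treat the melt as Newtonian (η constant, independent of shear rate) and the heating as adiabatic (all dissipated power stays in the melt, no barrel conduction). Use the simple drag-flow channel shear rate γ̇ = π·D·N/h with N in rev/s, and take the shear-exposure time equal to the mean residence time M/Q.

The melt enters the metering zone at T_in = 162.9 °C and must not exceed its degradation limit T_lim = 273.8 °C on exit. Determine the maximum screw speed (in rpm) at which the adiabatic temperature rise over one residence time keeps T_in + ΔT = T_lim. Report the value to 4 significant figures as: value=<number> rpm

value=47.87 rpm

Q_s = Q / 3600 = 296.5 / 3600 = 0.0823611 kg/s
t_res = M / Q_s = 3.97 / 0.0823611 = 48.2024 s
Geometry in SI: D = 63.7 mm → 0.0637 m, h = 3.64 mm → 0.00364 m
ΔT_a = T_lim − T_in = 273.8 − 162.9 = 110.9 K
γ̇_max² = ΔT_a·ρ·cp/(η·t_res) = 110.9·1085·2415/(3134·48.2024) = 1923.58 s⁻²
γ̇_max = sqrt(1923.58) = 43.8587 s⁻¹
N_max = γ̇_max·h / (π·D) = 43.8587 · 0.00364 / (π · 0.0637) = 0.797752 rev/s = 47.8651 rpm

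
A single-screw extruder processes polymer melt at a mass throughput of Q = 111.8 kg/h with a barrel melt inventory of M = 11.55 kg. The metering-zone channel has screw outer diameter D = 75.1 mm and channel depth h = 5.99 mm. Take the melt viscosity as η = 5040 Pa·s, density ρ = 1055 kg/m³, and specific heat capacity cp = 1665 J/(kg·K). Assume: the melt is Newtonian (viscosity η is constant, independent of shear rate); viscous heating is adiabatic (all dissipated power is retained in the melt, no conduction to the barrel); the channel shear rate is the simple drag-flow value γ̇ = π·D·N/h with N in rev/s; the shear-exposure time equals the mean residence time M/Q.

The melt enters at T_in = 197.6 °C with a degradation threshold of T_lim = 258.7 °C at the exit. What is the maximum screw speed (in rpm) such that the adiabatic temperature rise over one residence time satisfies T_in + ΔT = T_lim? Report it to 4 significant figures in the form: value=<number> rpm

value=11.53 rpm

Q_s = Q / 3600 = 111.8 / 3600 = 0.0310556 kg/s
t_res = M / Q_s = 11.55 ÷ 0.0310556 = 371.914 s
D = 75.1 mm = 0.0751 m;  h = 5.99 mm = 0.00599 m
ΔT_a = T_lim − T_in = 258.7 °C − 197.6 °C = 61.1 K
Invert ΔT = ηγ̇²t_res/(ρcp) for γ̇: γ̇_max² = ΔT_a ρ cp / (η t_res) = 61.1·1055·1665 / (5040·371.914) = 57.2578 s⁻²
γ̇_max = sqrt(57.2578) = 7.56689 s⁻¹
Solve γ̇ = πDN/h for N: N_max = γ̇_max·h/(π·D) = 7.56689 × 0.00599 / (π × 0.0751) = 0.192112 rev/s = 11.5267 rpm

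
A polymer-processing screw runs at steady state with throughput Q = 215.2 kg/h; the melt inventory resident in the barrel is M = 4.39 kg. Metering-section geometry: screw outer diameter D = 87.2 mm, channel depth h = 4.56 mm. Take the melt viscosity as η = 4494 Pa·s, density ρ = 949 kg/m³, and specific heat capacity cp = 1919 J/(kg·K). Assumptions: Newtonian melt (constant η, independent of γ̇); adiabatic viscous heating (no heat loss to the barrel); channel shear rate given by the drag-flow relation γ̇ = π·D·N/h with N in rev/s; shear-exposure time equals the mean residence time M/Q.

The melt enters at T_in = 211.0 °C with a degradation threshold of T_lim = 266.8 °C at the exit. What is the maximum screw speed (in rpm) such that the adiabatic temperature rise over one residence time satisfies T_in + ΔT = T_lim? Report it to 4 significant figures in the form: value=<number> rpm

Q_s = Q / 3600 = 215.2 / 3600 = 0.0597778 kg/s
t_res = M / Q_s = 4.39 / 0.0597778 = 73.4387 s
Geometry in SI: D = 87.2 mm → 0.0872 m, h = 4.56 mm → 0.00456 m
ΔT_a = T_lim − T_in = 266.8 − 211.0 = 55.8 K
γ̇_max² = ΔT_a·ρ·cp/(η·t_res) = 55.8·949·1919/(4494·73.4387) = 307.906 s⁻²
γ̇_max = sqrt(307.906) = 17.5472 s⁻¹
Solve γ̇ = πDN/h for N: N_max = γ̇_max·h/(π·D) = 17.5472 × 0.00456 / (π × 0.0872) = 0.292084 rev/s = 17.525 rpm

value=17.53 rpm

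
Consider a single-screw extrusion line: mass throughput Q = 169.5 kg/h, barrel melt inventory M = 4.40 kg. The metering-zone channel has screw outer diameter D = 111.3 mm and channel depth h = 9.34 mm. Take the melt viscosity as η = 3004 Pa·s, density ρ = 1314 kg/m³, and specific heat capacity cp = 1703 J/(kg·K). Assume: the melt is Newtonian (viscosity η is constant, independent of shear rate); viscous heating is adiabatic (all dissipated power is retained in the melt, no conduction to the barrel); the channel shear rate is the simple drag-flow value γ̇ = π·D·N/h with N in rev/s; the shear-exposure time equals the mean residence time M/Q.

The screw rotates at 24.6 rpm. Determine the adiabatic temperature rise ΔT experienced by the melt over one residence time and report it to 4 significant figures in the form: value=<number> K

value=29.56 K

Convert throughput: Q = 169.5 kg/h = 169.5/3600 = 0.0470833 kg/s
Mean residence time: t_res = M/Q_s = 4.40 kg / 0.0470833 kg/s = 93.4513 s
Convert to SI: D = 0.1113 m, h = 0.00934 m, N = 24.6/60 = 0.41 rev/s
Shear rate: γ̇ = πDN/h = π·0.1113·0.41/0.00934 = 15.3491 s⁻¹
ΔT = η·γ̇²·t_res / (ρ·cp) = 3004 · (15.3491)² · 93.4513 / (1314 · 1703) = 29.5556 K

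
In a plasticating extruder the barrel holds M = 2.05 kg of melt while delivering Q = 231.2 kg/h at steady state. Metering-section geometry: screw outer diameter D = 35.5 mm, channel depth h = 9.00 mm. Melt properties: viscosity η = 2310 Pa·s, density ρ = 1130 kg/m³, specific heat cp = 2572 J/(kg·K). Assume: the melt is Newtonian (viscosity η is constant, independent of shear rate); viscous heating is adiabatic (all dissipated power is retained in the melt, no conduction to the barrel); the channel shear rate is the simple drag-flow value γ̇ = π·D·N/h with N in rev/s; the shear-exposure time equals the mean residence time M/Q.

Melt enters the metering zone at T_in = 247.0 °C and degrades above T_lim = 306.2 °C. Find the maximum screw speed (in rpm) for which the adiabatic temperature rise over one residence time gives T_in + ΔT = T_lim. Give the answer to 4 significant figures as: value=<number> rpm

value=233.9 rpm

Q_s = Q / 3600 = 231.2 / 3600 = 0.0642222 kg/s
t_res = M / Q_s = 2.05 ÷ 0.0642222 = 31.9204 s
D = 35.5 mm = 0.0355 m;  h = 9.00 mm = 0.009 m
ΔT_a = T_lim − T_in = 306.2 °C − 247.0 °C = 59.2 K
Invert ΔT = ηγ̇²t_res/(ρcp) for γ̇: γ̇_max² = ΔT_a ρ cp / (η t_res) = 59.2·1130·2572 / (2310·31.9204) = 2333.41 s⁻²
Take the square root: γ̇_max = √(2333.41) = 48.3054 s⁻¹
N_max = γ̇_max h / (πD) = 48.3054·0.009/(π·0.0355) = 3.89816 rev/s → ×60 = 233.89 rpm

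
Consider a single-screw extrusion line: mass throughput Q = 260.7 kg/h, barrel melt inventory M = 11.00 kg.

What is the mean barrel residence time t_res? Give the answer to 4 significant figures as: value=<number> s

value=151.9 s

Convert throughput: Q = 260.7 kg/h = 260.7/3600 = 0.0724167 kg/s
t_res = M / Q_s = 11.00 ÷ 0.0724167 = 151.899 s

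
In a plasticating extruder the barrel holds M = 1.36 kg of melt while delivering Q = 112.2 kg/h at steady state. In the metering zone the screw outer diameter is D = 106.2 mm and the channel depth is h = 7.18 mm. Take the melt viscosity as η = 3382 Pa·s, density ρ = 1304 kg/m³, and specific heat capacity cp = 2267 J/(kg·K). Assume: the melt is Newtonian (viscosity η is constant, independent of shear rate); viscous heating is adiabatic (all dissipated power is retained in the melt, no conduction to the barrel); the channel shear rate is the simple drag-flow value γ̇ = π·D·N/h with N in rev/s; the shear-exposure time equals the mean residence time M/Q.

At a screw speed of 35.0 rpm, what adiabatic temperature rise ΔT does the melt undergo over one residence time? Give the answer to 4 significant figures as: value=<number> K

Q_s = Q / 3600 = 112.2 / 3600 = 0.0311667 kg/s
t_res = M / Q_s = 1.36 ÷ 0.0311667 = 43.6364 s
Geometry in metres: D = 106.2 mm → 0.1062 m, h = 7.18 mm → 0.00718 m; screw speed N = 35.0 rpm = 0.583333 rev/s
Shear rate: γ̇ = πDN/h = π·0.1062·0.583333/0.00718 = 27.1061 s⁻¹
ΔT = η·γ̇²·t_res/(ρ·cp) = [3382 × 27.1061² × 43.6364] / [1304 × 2267] = 36.6798 K

value=36.68 K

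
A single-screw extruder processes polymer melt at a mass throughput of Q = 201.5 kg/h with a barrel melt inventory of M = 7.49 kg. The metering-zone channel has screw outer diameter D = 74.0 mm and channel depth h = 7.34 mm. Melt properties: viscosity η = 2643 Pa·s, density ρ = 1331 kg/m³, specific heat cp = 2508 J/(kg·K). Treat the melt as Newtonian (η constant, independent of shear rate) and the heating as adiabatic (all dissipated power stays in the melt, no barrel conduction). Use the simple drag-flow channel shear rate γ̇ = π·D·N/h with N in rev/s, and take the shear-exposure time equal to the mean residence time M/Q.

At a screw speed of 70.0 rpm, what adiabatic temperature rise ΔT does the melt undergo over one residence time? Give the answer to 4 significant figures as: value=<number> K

value=144.7 K

Q_s = Q / 3600 = 201.5 / 3600 = 0.0559722 kg/s
Mean residence time: t_res = M/Q_s = 7.49 kg / 0.0559722 kg/s = 133.816 s
D = 74.0 mm = 0.074 m;  h = 7.34 mm = 0.00734 m;  N = 70.0 rpm / 60 = 1.16667 rev/s
γ̇ = π·D·N / h = π · 0.074 · 1.16667 / 0.00734 = 36.9515 s⁻¹
ΔT = η·γ̇²·t_res / (ρ·cp) = 2643 · (36.9515)² · 133.816 / (1331 · 2508) = 144.666 K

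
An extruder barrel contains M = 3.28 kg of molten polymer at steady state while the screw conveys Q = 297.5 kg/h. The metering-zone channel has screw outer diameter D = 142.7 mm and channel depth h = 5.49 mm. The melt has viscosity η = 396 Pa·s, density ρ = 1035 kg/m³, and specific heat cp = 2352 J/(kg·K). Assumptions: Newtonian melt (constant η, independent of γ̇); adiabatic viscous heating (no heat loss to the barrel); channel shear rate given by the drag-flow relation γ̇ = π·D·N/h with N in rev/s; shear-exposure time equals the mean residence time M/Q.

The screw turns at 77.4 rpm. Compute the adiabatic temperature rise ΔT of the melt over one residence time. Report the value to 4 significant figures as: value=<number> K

value=71.65 K

Convert throughput: Q = 297.5 kg/h = 297.5/3600 = 0.0826389 kg/s
t_res = M / Q_s = 3.28 ÷ 0.0826389 = 39.6908 s
Convert to SI: D = 0.1427 m, h = 0.00549 m, N = 77.4/60 = 1.29 rev/s
γ̇ = π D N / h = (π)(0.1427)(1.29) / 0.00549 = 105.339 s⁻¹
Adiabatic rise: ΔT = η γ̇² t_res / (ρ cp) = 396·(105.339)²·39.6908 / (1035·2352) = 71.6456 K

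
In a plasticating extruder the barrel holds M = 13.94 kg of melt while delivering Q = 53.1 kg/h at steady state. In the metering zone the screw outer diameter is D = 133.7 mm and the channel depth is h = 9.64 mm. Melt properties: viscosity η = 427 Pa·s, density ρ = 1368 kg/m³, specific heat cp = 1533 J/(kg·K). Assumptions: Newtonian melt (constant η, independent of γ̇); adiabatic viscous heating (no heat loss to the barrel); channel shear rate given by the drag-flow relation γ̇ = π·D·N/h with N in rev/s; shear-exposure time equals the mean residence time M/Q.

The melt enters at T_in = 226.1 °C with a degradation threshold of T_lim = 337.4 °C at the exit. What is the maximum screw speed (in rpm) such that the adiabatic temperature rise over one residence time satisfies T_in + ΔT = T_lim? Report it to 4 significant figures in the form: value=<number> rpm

Convert throughput: Q = 53.1 kg/h = 53.1/3600 = 0.01475 kg/s
t_res = M / Q_s = 13.94 ÷ 0.01475 = 945.085 s
D = 133.7 mm = 0.1337 m;  h = 9.64 mm = 0.00964 m
Allowable rise: ΔT_a = T_lim − T_in = 337.4 − 226.1 = 111.3 K
γ̇_max² = ΔT_a·ρ·cp / (η·t_res) = [111.3 × 1368 × 1533] / [427 × 945.085] = 578.395 s⁻²
γ̇_max = sqrt(578.395) = 24.0499 s⁻¹
N_max = γ̇_max h / (πD) = 24.0499·0.00964/(π·0.1337) = 0.551961 rev/s → ×60 = 33.1176 rpm

value=33.12 rpm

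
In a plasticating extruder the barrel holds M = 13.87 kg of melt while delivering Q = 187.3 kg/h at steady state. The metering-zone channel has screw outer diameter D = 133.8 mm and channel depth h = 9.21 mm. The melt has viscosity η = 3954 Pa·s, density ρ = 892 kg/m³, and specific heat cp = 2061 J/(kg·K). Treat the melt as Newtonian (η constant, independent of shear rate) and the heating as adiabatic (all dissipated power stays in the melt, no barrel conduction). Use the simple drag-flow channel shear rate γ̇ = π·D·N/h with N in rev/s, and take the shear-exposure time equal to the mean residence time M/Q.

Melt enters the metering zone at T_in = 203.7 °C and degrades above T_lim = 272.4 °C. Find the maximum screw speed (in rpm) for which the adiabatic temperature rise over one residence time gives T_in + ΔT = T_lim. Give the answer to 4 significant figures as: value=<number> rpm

value=14.39 rpm

Throughput in SI: Q_s = 187.3 kg/h ÷ 3600 s/h = 0.0520278 kg/s
t_res = M / Q_s = 13.87 / 0.0520278 = 266.588 s
Geometry in SI: D = 133.8 mm → 0.1338 m, h = 9.21 mm → 0.00921 m
ΔT_a = T_lim − T_in = 272.4 °C − 203.7 °C = 68.7 K
γ̇_max² = ΔT_a·ρ·cp/(η·t_res) = 68.7·892·2061/(3954·266.588) = 119.818 s⁻²
γ̇_max = sqrt(119.818) = 10.9461 s⁻¹
N_max = γ̇_max h / (πD) = 10.9461·0.00921/(π·0.1338) = 0.239836 rev/s → ×60 = 14.3902 rpm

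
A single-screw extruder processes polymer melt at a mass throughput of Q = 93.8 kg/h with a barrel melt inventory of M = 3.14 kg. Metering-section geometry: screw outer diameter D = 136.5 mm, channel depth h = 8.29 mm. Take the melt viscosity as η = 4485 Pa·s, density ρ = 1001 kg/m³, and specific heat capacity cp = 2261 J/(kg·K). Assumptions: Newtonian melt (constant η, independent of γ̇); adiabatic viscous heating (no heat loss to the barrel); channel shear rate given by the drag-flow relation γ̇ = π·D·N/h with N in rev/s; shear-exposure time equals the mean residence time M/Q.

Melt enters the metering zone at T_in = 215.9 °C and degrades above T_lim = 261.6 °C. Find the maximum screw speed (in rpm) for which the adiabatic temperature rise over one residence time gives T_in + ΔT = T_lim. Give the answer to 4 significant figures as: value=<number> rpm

Q_s = Q / 3600 = 93.8 / 3600 = 0.0260556 kg/s
Mean residence time: t_res = M/Q_s = 3.14 kg / 0.0260556 kg/s = 120.512 s
Geometry in SI: D = 136.5 mm → 0.1365 m, h = 8.29 mm → 0.00829 m
ΔT_a = T_lim − T_in = 261.6 °C − 215.9 °C = 45.7 K
γ̇_max² = ΔT_a·ρ·cp / (η·t_res) = [45.7 × 1001 × 2261] / [4485 × 120.512] = 191.363 s⁻²
γ̇_max = √191.363 = 13.8334 s⁻¹
N_max = γ̇_max h / (πD) = 13.8334·0.00829/(π·0.1365) = 0.267425 rev/s → ×60 = 16.0455 rpm

value=16.05 rpm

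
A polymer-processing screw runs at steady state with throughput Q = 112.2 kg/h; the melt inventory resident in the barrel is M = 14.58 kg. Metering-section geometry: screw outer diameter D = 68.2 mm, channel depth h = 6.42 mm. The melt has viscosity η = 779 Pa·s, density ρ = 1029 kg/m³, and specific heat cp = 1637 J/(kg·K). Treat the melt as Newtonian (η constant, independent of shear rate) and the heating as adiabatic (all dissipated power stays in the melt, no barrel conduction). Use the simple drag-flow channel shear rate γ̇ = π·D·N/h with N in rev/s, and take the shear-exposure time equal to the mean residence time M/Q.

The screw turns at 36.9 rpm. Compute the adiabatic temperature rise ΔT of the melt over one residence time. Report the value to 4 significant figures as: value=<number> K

Q_s = Q / 3600 = 112.2 / 3600 = 0.0311667 kg/s
t_res = M / Q_s = 14.58 / 0.0311667 = 467.807 s
Geometry in metres: D = 68.2 mm → 0.0682 m, h = 6.42 mm → 0.00642 m; screw speed N = 36.9 rpm = 0.615 rev/s
γ̇ = π·D·N / h = π · 0.0682 · 0.615 / 0.00642 = 20.5246 s⁻¹
Adiabatic rise: ΔT = η γ̇² t_res / (ρ cp) = 779·(20.5246)²·467.807 / (1029·1637) = 91.1358 K

value=91.14 K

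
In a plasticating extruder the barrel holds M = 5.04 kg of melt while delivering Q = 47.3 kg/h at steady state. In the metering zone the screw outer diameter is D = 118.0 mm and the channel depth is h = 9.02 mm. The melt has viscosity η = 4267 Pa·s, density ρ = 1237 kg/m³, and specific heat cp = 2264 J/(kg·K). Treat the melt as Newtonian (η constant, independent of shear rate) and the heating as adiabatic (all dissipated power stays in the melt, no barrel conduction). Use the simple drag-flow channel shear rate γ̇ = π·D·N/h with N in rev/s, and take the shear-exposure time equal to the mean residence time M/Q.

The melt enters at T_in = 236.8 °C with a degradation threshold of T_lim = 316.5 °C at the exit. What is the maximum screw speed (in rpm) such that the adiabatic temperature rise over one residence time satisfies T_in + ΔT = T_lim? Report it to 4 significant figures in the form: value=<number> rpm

value=17.05 rpm

Convert throughput: Q = 47.3 kg/h = 47.3/3600 = 0.0131389 kg/s
t_res = M / Q_s = 5.04 ÷ 0.0131389 = 383.594 s
D = 118.0 mm = 0.118 m;  h = 9.02 mm = 0.00902 m
Allowable rise: ΔT_a = T_lim − T_in = 316.5 − 236.8 = 79.7 K
γ̇_max² = ΔT_a·ρ·cp/(η·t_res) = 79.7·1237·2264/(4267·383.594) = 136.367 s⁻²
γ̇_max = sqrt(136.367) = 11.6776 s⁻¹
Solve γ̇ = πDN/h for N: N_max = γ̇_max·h/(π·D) = 11.6776 × 0.00902 / (π × 0.118) = 0.284138 rev/s = 17.0483 rpm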